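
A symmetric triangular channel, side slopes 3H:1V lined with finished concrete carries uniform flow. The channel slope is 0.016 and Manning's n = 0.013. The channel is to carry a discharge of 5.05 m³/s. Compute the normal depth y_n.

Manning's equation rearranged: A R^(2/3) = nQ / (1·√S) = 0.013 × 5.05 / (√0.016) = 0.519.
At y = 0.536 m: A R^(2/3) = 0.3459 — short.
At y = 0.624 m: A R^(2/3) = 0.5188 — close enough.

y_n = 0.624 m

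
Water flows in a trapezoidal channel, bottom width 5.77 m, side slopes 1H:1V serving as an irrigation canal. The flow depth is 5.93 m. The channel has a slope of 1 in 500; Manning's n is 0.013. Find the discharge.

With bottom width b = 5.77 m and side slope z = 1: A = (b + zy)y = (5.77 + 1×5.93)×5.93 = 69.38 m²; P = b + 2y√(1+z²) = 5.77 + 2×5.93×1.414 = 22.54 m.
Hydraulic radius R = A/P = 69.38/22.54 = 3.078 m.
Manning's equation: Q = (1/n) A R^(2/3) S^(1/2) = (1/0.013) × 69.38 × 3.078^(2/3) × 0.002^(1/2) = 505 m³/s.

Q = 505 m³/s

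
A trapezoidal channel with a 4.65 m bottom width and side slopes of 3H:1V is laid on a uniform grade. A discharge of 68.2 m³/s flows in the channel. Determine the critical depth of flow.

At critical depth, Q² T / (g A³) = 1, i.e. A³/T = Q²/g = 68.2²/9.81 = 474.1.
At y = 1.53 m: A³/T = 204.3 — short.
At y = 2.23 m: A³/T = 896.9 — over.
At y = 1.9 m: A³/T = 473.8 — matches.

y_c = 1.9 m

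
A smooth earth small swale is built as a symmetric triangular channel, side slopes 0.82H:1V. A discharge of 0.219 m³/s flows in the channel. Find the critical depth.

y_c = 0.429 m

At critical depth, Q² T / (g A³) = 1, i.e. A³/T = Q²/g = 0.219²/9.81 = 0.004889.
At y = 0.485 m: A³/T = 0.009022 — high.
At y = 0.339 m: A³/T = 0.001505 — low.
At y = 0.429 m: A³/T = 0.004885 — close enough.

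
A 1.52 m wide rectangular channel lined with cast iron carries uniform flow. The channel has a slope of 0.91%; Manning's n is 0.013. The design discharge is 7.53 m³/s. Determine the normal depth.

y_n = 1.14 m

Manning's equation rearranged: A R^(2/3) = nQ / (1·√S) = 0.013 × 7.53 / (√0.0091) = 1.026.
Trying y = 0.817 m: A R^(2/3) = 0.6671 — short.
Trying y = 1.24 m: A R^(2/3) = 1.141 — over.
Trying y = 1.14 m: A R^(2/3) = 1.027 — close enough.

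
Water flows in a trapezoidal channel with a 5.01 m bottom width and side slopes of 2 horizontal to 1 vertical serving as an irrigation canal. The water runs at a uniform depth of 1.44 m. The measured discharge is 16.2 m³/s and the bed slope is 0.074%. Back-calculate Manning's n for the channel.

n = 0.019

With bottom width b = 5.01 m and side slope z = 2: A = (b + zy)y = (5.01 + 2×1.44)×1.44 = 11.36 m²; P = b + 2y√(1+z²) = 5.01 + 2×1.44×2.236 = 11.45 m.
Hydraulic radius R = A/P = 11.36/11.45 = 0.9923 m.
Rearranging Manning's equation: n = (1/Q) A R^(2/3) S^(1/2) = (1/16.2) × 11.36 × 0.9923^(2/3) × √0.00074 = 0.019.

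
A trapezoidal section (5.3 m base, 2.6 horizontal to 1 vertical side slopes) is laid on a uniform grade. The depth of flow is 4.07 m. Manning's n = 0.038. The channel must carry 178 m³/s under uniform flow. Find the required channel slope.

With bottom width b = 5.3 m and side slope z = 2.6: A = (b + zy)y = (5.3 + 2.6×4.07)×4.07 = 64.64 m²; P = b + 2y√(1+z²) = 5.3 + 2×4.07×2.786 = 27.98 m.
Hydraulic radius R = A/P = 64.64/27.98 = 2.311 m.
From Manning's equation, S = [nQ / (1 A R^(2/3))]² = [0.038 × 178 / (1 × 64.64 × 2.311^(2/3))]² = 0.00358.

S = 0.00358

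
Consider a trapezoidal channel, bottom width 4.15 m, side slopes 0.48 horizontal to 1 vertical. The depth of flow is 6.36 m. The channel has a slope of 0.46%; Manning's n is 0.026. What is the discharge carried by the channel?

With bottom width b = 4.15 m and side slope z = 0.48: A = (b + zy)y = (4.15 + 0.48×6.36)×6.36 = 45.81 m²; P = b + 2y√(1+z²) = 4.15 + 2×6.36×1.109 = 18.26 m.
Hydraulic radius R = A/P = 45.81/18.26 = 2.509 m.
Manning's equation: Q = (1/n) A R^(2/3) S^(1/2) = (1/0.026) × 45.81 × 2.509^(2/3) × 0.0046^(1/2) = 221 m³/s.

Q = 221 m³/s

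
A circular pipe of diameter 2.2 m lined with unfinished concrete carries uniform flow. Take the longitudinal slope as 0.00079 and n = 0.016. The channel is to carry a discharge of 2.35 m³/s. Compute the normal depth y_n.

Manning's equation rearranged: A R^(2/3) = nQ / (1·√S) = 0.016 × 2.35 / (√0.00079) = 1.338.
Trying y = 0.913 m: A R^(2/3) = 0.9195 — too small.
Trying y = 1.13 m: A R^(2/3) = 1.335 — close enough.

y_n = 1.13 m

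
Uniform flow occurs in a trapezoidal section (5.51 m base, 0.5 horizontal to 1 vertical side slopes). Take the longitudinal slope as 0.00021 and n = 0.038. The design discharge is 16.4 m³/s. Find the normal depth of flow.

y_n = 3.71 m

Manning's equation rearranged: A R^(2/3) = nQ / (1·√S) = 0.038 × 16.4 / (√0.00021) = 43.
Try y = 2.52 m: A R^(2/3) = 22.66 — short.
Try y = 4.12 m: A R^(2/3) = 51.44 — over.
Try y = 3.71 m: A R^(2/3) = 43.07 — matches.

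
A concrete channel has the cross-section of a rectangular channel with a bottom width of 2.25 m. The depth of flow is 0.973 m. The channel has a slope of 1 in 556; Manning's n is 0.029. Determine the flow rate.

Q = 2.07 m³/s

Flow area A = b·y = 2.25 × 0.973 = 2.189 m². Wetted perimeter P = b + 2y = 2.25 + 2×0.973 = 4.196 m.
Hydraulic radius R = A/P = 2.189/4.196 = 0.5217 m.
Manning's equation: Q = (1/n) A R^(2/3) S^(1/2) = (1/0.029) × 2.189 × 0.5217^(2/3) × 0.001799^(1/2) = 2.07 m³/s.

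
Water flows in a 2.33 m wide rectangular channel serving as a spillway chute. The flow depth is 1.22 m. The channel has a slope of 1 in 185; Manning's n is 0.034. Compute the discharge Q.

Q = 4.35 m³/s

Flow area A = b·y = 2.33 × 1.22 = 2.843 m². Wetted perimeter P = b + 2y = 2.33 + 2×1.22 = 4.77 m.
Hydraulic radius R = A/P = 2.843/4.77 = 0.5959 m.
Manning's equation: Q = (1/n) A R^(2/3) S^(1/2) = (1/0.034) × 2.843 × 0.5959^(2/3) × 0.005405^(1/2) = 4.35 m³/s.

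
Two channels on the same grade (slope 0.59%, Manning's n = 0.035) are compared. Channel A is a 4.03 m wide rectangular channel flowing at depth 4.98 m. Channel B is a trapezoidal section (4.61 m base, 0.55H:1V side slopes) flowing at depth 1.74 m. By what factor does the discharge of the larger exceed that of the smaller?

2.43

Channel A: Flow area A = b·y = 4.03 × 4.98 = 20.07 m². Wetted perimeter P = b + 2y = 4.03 + 2×4.98 = 13.99 m. Hydraulic radius R = A/P = 20.07/13.99 = 1.435 m. Q_A = (1/0.035)·20.07·1.435^(2/3)·√0.0059 = 56.02 m³/s.
Channel B: With bottom width b = 4.61 m and side slope z = 0.55: A = (b + zy)y = (4.61 + 0.55×1.74)×1.74 = 9.687 m²; P = b + 2y√(1+z²) = 4.61 + 2×1.74×1.141 = 8.582 m. Hydraulic radius R = A/P = 9.687/8.582 = 1.129 m. Q_B = (1/0.035)·9.687·1.129^(2/3)·√0.0059 = 23.05 m³/s.
The larger discharge is 56.02 m³/s and the smaller is 23.05 m³/s; the ratio is 2.43.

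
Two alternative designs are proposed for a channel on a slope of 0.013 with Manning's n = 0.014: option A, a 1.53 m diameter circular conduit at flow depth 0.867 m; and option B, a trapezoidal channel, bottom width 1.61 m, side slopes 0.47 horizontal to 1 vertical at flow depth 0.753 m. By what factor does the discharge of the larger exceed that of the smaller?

1.46

Channel A: For a circular section of diameter D = 1.53 m at depth y = 0.867 m, the central angle is θ = 2 arccos(1 − 2y/D) = 3.409 rad. Then A = (D²/8)(θ − sin θ) = 1.075 m² and P = Dθ/2 = 2.608 m. Hydraulic radius R = A/P = 1.075/2.608 = 0.4122 m. Q_A = (1/0.014)·1.075·0.4122^(2/3)·√0.013 = 4.848 m³/s.
Channel B: With bottom width b = 1.61 m and side slope z = 0.47: A = (b + zy)y = (1.61 + 0.47×0.753)×0.753 = 1.479 m²; P = b + 2y√(1+z²) = 1.61 + 2×0.753×1.105 = 3.274 m. Hydraulic radius R = A/P = 1.479/3.274 = 0.4517 m. Q_B = (1/0.014)·1.479·0.4517^(2/3)·√0.013 = 7.09 m³/s.
The larger discharge is 7.09 m³/s and the smaller is 4.848 m³/s; the ratio is 1.46.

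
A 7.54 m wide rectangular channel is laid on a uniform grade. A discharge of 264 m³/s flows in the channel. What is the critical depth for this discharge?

y_c = 5 m

For a rectangular channel, critical depth y_c = (q²/g)^(1/3) where q = Q/b = 264/7.54 = 35.01 m²/s.
So y_c = (35.01²/9.81)^(1/3) = 5 m.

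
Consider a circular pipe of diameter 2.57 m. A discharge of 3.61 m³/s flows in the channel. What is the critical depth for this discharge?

At critical depth, Q² T / (g A³) = 1, i.e. A³/T = Q²/g = 3.61²/9.81 = 1.328.
At y = 0.589 m: A³/T = 0.3339 — too small.
At y = 0.84 m: A³/T = 1.327 — ≈ 1.328.

y_c = 0.84 m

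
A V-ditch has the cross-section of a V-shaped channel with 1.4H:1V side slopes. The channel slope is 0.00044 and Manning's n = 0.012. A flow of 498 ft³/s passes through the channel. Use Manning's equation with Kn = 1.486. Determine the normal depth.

y_n = 7.92 ft

Manning's equation rearranged: A R^(2/3) = nQ / (1.486·√S) = 0.012 × 498 / (1.486 × √0.00044) = 191.7.
Trying y = 9.9 ft: A R^(2/3) = 347.4 — high.
Trying y = 6.79 ft: A R^(2/3) = 127.1 — low.
Trying y = 7.92 ft: A R^(2/3) = 191.6 — ≈ 191.7.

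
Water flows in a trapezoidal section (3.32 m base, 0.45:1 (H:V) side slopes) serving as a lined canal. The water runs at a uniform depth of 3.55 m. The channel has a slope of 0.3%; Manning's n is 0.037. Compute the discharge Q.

Q = 34.9 m³/s

With bottom width b = 3.32 m and side slope z = 0.45: A = (b + zy)y = (3.32 + 0.45×3.55)×3.55 = 17.46 m²; P = b + 2y√(1+z²) = 3.32 + 2×3.55×1.097 = 11.11 m.
Hydraulic radius R = A/P = 17.46/11.11 = 1.572 m.
Manning's equation: Q = (1/n) A R^(2/3) S^(1/2) = (1/0.037) × 17.46 × 1.572^(2/3) × 0.003^(1/2) = 34.9 m³/s.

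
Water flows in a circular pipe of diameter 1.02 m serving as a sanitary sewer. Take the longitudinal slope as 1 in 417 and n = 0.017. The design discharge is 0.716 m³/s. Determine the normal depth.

y_n = 0.663 m

Manning's equation rearranged: A R^(2/3) = nQ / (1·√S) = 0.017 × 0.716 / (√0.002398) = 0.2486.
Try y = 0.797 m: A R^(2/3) = 0.3136 — over.
Try y = 0.552 m: A R^(2/3) = 0.1875 — short.
Try y = 0.663 m: A R^(2/3) = 0.2485 — close enough.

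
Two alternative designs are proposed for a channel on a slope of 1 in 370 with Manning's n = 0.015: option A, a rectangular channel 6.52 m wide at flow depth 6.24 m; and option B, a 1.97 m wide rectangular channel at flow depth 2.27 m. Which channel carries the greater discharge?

Channel A: Flow area A = b·y = 6.52 × 6.24 = 40.68 m². Wetted perimeter P = b + 2y = 6.52 + 2×6.24 = 19 m. Hydraulic radius R = A/P = 40.68/19 = 2.141 m. Q_A = (1/0.015)·40.68·2.141^(2/3)·√0.002703 = 234.3 m³/s.
Channel B: Flow area A = b·y = 1.97 × 2.27 = 4.472 m². Wetted perimeter P = b + 2y = 1.97 + 2×2.27 = 6.51 m. Hydraulic radius R = A/P = 4.472/6.51 = 0.6869 m. Q_B = (1/0.015)·4.472·0.6869^(2/3)·√0.002703 = 12.07 m³/s.
Q_A = 234.3 m³/s vs Q_B = 12.07 m³/s, so channel A carries more.

channel A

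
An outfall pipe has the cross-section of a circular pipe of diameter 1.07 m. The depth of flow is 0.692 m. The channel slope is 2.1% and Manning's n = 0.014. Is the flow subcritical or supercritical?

supercritical

For a circular section of diameter D = 1.07 m at depth y = 0.692 m, the central angle is θ = 2 arccos(1 − 2y/D) = 3.737 rad. Then A = (D²/8)(θ − sin θ) = 0.6151 m² and P = Dθ/2 = 1.999 m.
Hydraulic radius R = A/P = 0.6151/1.999 = 0.3077 m.
V = (1/n) R^(2/3) √S = (1/0.014) × 0.3077^(2/3) × √0.021 = 4.717 m/s. Hydraulic depth D_h = A/T = 0.6151/1.023 = 0.6014 m.
Froude number Fr = V/√(g·D_h) = 4.717/√(9.81×0.6014) = 1.94, which is greater than 1, so the flow is supercritical.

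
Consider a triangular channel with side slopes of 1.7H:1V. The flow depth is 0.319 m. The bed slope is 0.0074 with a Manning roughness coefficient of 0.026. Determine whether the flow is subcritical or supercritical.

subcritical

For a triangular section with side slope z = 1.7: A = zy² = 1.7×0.319² = 0.173 m²; P = 2y√(1+z²) = 2×0.319×1.972 = 1.258 m.
Hydraulic radius R = A/P = 0.173/1.258 = 0.1375 m.
V = (1/n) R^(2/3) √S = (1/0.026) × 0.1375^(2/3) × √0.0074 = 0.8813 m/s. Hydraulic depth D_h = A/T = 0.173/1.085 = 0.1595 m.
Froude number Fr = V/√(g·D_h) = 0.8813/√(9.81×0.1595) = 0.705, which is less than 1, so the flow is subcritical.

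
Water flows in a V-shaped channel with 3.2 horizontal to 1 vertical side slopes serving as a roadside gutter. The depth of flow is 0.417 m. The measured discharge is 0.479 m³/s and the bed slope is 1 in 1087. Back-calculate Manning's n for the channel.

For a triangular section with side slope z = 3.2: A = zy² = 3.2×0.417² = 0.5564 m²; P = 2y√(1+z²) = 2×0.417×3.353 = 2.796 m.
Hydraulic radius R = A/P = 0.5564/2.796 = 0.199 m.
Rearranging Manning's equation: n = (1/Q) A R^(2/3) S^(1/2) = (1/0.479) × 0.5564 × 0.199^(2/3) × √0.00092 = 0.012.

n = 0.012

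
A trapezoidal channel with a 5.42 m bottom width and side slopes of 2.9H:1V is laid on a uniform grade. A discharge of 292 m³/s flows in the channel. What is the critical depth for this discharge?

y_c = 3.78 m

At critical depth, Q² T / (g A³) = 1, i.e. A³/T = Q²/g = 292²/9.81 = 8692.
At y = 3.14 m: A³/T = 4015 — low.
At y = 4.19 m: A³/T = 13430 — high.
At y = 3.78 m: A³/T = 8684 — close enough.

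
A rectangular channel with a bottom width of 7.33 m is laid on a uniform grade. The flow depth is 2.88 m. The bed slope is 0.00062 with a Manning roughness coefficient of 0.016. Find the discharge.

Q = 45.2 m³/s

Flow area A = b·y = 7.33 × 2.88 = 21.11 m². Wetted perimeter P = b + 2y = 7.33 + 2×2.88 = 13.09 m.
Hydraulic radius R = A/P = 21.11/13.09 = 1.613 m.
Manning's equation: Q = (1/n) A R^(2/3) S^(1/2) = (1/0.016) × 21.11 × 1.613^(2/3) × 0.00062^(1/2) = 45.2 m³/s.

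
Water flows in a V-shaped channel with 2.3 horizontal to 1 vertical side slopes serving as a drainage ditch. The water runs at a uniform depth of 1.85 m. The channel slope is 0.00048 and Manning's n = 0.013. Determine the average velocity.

For a triangular section with side slope z = 2.3: A = zy² = 2.3×1.85² = 7.872 m²; P = 2y√(1+z²) = 2×1.85×2.508 = 9.28 m.
Hydraulic radius R = A/P = 7.872/9.28 = 0.8483 m.
From Manning's equation, V = (1/n) R^(2/3) S^(1/2) = (1/0.013) × 0.8483^(2/3) × 0.00048^(1/2) = 1.51 m/s.

V = 1.51 m/s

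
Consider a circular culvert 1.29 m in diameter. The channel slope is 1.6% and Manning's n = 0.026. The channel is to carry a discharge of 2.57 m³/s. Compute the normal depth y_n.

y_n = 0.922 m

Manning's equation rearranged: A R^(2/3) = nQ / (1·√S) = 0.026 × 2.57 / (√0.016) = 0.5283.
At y = 0.644 m: A R^(2/3) = 0.3065 — too small.
At y = 1.1 m: A R^(2/3) = 0.6348 — too large.
At y = 0.922 m: A R^(2/3) = 0.5286 — close enough.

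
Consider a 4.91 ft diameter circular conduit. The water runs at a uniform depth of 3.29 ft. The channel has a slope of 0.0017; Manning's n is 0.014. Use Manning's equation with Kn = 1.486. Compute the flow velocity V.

For a circular section of diameter D = 4.91 ft at depth y = 3.29 ft, the central angle is θ = 2 arccos(1 − 2y/D) = 3.836 rad. Then A = (D²/8)(θ − sin θ) = 13.49 ft² and P = Dθ/2 = 9.417 ft.
Hydraulic radius R = A/P = 13.49/9.417 = 1.432 ft.
From Manning's equation, V = (1.486/n) R^(2/3) S^(1/2) = (1.486/0.014) × 1.432^(2/3) × 0.0017^(1/2) = 5.56 ft/s.

V = 5.56 ft/s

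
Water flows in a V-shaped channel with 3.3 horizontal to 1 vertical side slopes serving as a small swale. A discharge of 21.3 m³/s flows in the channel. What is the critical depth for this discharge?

At critical depth, Q² T / (g A³) = 1, i.e. A³/T = Q²/g = 21.3²/9.81 = 46.25.
At y = 1.37 m: A³/T = 26.28 — short.
At y = 1.53 m: A³/T = 45.65 — ≈ 46.25.

y_c = 1.53 m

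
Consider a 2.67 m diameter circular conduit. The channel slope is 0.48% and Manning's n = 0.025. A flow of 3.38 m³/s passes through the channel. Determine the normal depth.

Manning's equation rearranged: A R^(2/3) = nQ / (1·√S) = 0.025 × 3.38 / (√0.0048) = 1.22.
At y = 1.18 m: A R^(2/3) = 1.725 — too large.
At y = 0.757 m: A R^(2/3) = 0.7503 — too small.
At y = 0.976 m: A R^(2/3) = 1.22 — matches.

y_n = 0.976 m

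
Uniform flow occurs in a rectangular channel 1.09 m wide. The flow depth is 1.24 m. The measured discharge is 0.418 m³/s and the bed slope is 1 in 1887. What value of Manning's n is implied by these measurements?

n = 0.039

Flow area A = b·y = 1.09 × 1.24 = 1.352 m². Wetted perimeter P = b + 2y = 1.09 + 2×1.24 = 3.57 m.
Hydraulic radius R = A/P = 1.352/3.57 = 0.3786 m.
Rearranging Manning's equation: n = (1/Q) A R^(2/3) S^(1/2) = (1/0.418) × 1.352 × 0.3786^(2/3) × √0.0005299 = 0.039.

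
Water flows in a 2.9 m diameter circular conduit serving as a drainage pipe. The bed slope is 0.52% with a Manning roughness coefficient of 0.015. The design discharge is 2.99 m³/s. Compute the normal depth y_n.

Manning's equation rearranged: A R^(2/3) = nQ / (1·√S) = 0.015 × 2.99 / (√0.0052) = 0.622.
Trying y = 0.495 m: A R^(2/3) = 0.338 — too small.
Trying y = 0.763 m: A R^(2/3) = 0.8078 — too large.
Trying y = 0.669 m: A R^(2/3) = 0.6222 — ≈ 0.622.

y_n = 0.669 m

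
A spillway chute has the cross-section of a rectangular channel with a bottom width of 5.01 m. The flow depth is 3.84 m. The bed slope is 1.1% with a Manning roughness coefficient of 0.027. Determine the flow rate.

Flow area A = b·y = 5.01 × 3.84 = 19.24 m². Wetted perimeter P = b + 2y = 5.01 + 2×3.84 = 12.69 m.
Hydraulic radius R = A/P = 19.24/12.69 = 1.516 m.
Manning's equation: Q = (1/n) A R^(2/3) S^(1/2) = (1/0.027) × 19.24 × 1.516^(2/3) × 0.011^(1/2) = 98.6 m³/s.

Q = 98.6 m³/s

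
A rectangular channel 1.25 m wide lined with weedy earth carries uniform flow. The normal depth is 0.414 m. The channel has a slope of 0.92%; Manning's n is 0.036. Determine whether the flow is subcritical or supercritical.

Flow area A = b·y = 1.25 × 0.414 = 0.5175 m². Wetted perimeter P = b + 2y = 1.25 + 2×0.414 = 2.078 m.
Hydraulic radius R = A/P = 0.5175/2.078 = 0.249 m.
V = (1/n) R^(2/3) √S = (1/0.036) × 0.249^(2/3) × √0.0092 = 1.055 m/s. Hydraulic depth D_h = A/T = 0.5175/1.25 = 0.414 m.
Froude number Fr = V/√(g·D_h) = 1.055/√(9.81×0.414) = 0.523, which is less than 1, so the flow is subcritical.

subcritical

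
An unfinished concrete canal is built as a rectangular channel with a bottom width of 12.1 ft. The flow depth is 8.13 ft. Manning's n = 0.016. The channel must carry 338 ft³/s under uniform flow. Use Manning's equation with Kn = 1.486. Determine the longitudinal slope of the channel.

S = 0.000261

Flow area A = b·y = 12.1 × 8.13 = 98.37 ft². Wetted perimeter P = b + 2y = 12.1 + 2×8.13 = 28.36 ft.
Hydraulic radius R = A/P = 98.37/28.36 = 3.469 ft.
From Manning's equation, S = [nQ / (1.486 A R^(2/3))]² = [0.016 × 338 / (1.486 × 98.37 × 3.469^(2/3))]² = 0.000261.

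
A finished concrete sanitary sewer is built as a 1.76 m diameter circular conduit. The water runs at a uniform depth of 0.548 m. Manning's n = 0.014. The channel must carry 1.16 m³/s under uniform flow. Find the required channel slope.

S = 0.00301

For a circular section of diameter D = 1.76 m at depth y = 0.548 m, the central angle is θ = 2 arccos(1 − 2y/D) = 2.368 rad. Then A = (D²/8)(θ − sin θ) = 0.6463 m² and P = Dθ/2 = 2.084 m.
Hydraulic radius R = A/P = 0.6463/2.084 = 0.3102 m.
From Manning's equation, S = [nQ / (1 A R^(2/3))]² = [0.014 × 1.16 / (1 × 0.6463 × 0.3102^(2/3))]² = 0.00301.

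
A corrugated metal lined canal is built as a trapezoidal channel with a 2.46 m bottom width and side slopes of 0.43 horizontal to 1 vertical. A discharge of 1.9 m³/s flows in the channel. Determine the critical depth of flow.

At critical depth, Q² T / (g A³) = 1, i.e. A³/T = Q²/g = 1.9²/9.81 = 0.368.
Trying y = 0.341 m: A³/T = 0.2551 — short.
Trying y = 0.448 m: A³/T = 0.5899 — over.
Trying y = 0.384 m: A³/T = 0.3671 — matches.

y_c = 0.384 m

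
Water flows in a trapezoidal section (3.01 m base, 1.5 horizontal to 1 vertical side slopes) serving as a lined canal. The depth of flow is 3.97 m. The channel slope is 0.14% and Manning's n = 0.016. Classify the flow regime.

With bottom width b = 3.01 m and side slope z = 1.5: A = (b + zy)y = (3.01 + 1.5×3.97)×3.97 = 35.59 m²; P = b + 2y√(1+z²) = 3.01 + 2×3.97×1.803 = 17.32 m.
Hydraulic radius R = A/P = 35.59/17.32 = 2.054 m.
V = (1/n) R^(2/3) √S = (1/0.016) × 2.054^(2/3) × √0.0014 = 3.779 m/s. Hydraulic depth D_h = A/T = 35.59/14.92 = 2.385 m.
Froude number Fr = V/√(g·D_h) = 3.779/√(9.81×2.385) = 0.781, which is less than 1, so the flow is subcritical.

subcritical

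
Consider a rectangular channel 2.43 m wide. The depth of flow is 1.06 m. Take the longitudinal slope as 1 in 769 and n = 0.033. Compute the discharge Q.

Q = 1.93 m³/s

Flow area A = b·y = 2.43 × 1.06 = 2.576 m². Wetted perimeter P = b + 2y = 2.43 + 2×1.06 = 4.55 m.
Hydraulic radius R = A/P = 2.576/4.55 = 0.5661 m.
Manning's equation: Q = (1/n) A R^(2/3) S^(1/2) = (1/0.033) × 2.576 × 0.5661^(2/3) × 0.0013^(1/2) = 1.93 m³/s.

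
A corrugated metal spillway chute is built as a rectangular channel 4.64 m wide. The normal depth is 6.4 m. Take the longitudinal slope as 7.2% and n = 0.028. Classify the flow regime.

Flow area A = b·y = 4.64 × 6.4 = 29.7 m². Wetted perimeter P = b + 2y = 4.64 + 2×6.4 = 17.44 m.
Hydraulic radius R = A/P = 29.7/17.44 = 1.703 m.
V = (1/n) R^(2/3) √S = (1/0.028) × 1.703^(2/3) × √0.072 = 13.66 m/s. Hydraulic depth D_h = A/T = 29.7/4.64 = 6.4 m.
Froude number Fr = V/√(g·D_h) = 13.66/√(9.81×6.4) = 1.72, which is greater than 1, so the flow is supercritical.

supercritical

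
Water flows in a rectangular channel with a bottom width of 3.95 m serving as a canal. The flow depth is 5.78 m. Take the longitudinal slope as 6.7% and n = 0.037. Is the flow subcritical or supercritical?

Flow area A = b·y = 3.95 × 5.78 = 22.83 m². Wetted perimeter P = b + 2y = 3.95 + 2×5.78 = 15.51 m.
Hydraulic radius R = A/P = 22.83/15.51 = 1.472 m.
V = (1/n) R^(2/3) √S = (1/0.037) × 1.472^(2/3) × √0.067 = 9.053 m/s. Hydraulic depth D_h = A/T = 22.83/3.95 = 5.78 m.
Froude number Fr = V/√(g·D_h) = 9.053/√(9.81×5.78) = 1.2, which is greater than 1, so the flow is supercritical.

supercritical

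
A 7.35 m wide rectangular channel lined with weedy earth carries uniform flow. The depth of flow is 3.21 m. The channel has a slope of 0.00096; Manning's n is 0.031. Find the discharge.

Flow area A = b·y = 7.35 × 3.21 = 23.59 m². Wetted perimeter P = b + 2y = 7.35 + 2×3.21 = 13.77 m.
Hydraulic radius R = A/P = 23.59/13.77 = 1.713 m.
Manning's equation: Q = (1/n) A R^(2/3) S^(1/2) = (1/0.031) × 23.59 × 1.713^(2/3) × 0.00096^(1/2) = 33.8 m³/s.

Q = 33.8 m³/s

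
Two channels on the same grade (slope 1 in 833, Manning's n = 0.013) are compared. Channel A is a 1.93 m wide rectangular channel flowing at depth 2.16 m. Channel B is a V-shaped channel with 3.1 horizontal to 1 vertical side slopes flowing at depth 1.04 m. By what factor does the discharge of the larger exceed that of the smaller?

1.52

Channel A: Flow area A = b·y = 1.93 × 2.16 = 4.169 m². Wetted perimeter P = b + 2y = 1.93 + 2×2.16 = 6.25 m. Hydraulic radius R = A/P = 4.169/6.25 = 0.667 m. Q_A = (1/0.013)·4.169·0.667^(2/3)·√0.0012 = 8.482 m³/s.
Channel B: For a triangular section with side slope z = 3.1: A = zy² = 3.1×1.04² = 3.353 m²; P = 2y√(1+z²) = 2×1.04×3.257 = 6.775 m. Hydraulic radius R = A/P = 3.353/6.775 = 0.4949 m. Q_B = (1/0.013)·3.353·0.4949^(2/3)·√0.0012 = 5.591 m³/s.
The larger discharge is 8.482 m³/s and the smaller is 5.591 m³/s; the ratio is 1.52.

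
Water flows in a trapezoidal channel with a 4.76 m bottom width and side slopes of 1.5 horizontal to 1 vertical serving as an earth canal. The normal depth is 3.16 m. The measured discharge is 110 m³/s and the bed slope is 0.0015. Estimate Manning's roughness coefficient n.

With bottom width b = 4.76 m and side slope z = 1.5: A = (b + zy)y = (4.76 + 1.5×3.16)×3.16 = 30.02 m²; P = b + 2y√(1+z²) = 4.76 + 2×3.16×1.803 = 16.15 m.
Hydraulic radius R = A/P = 30.02/16.15 = 1.858 m.
Rearranging Manning's equation: n = (1/Q) A R^(2/3) S^(1/2) = (1/110) × 30.02 × 1.858^(2/3) × √0.0015 = 0.016.

n = 0.016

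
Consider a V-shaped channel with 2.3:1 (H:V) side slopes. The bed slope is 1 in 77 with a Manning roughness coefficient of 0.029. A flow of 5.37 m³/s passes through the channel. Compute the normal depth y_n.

y_n = 1 m

Manning's equation rearranged: A R^(2/3) = nQ / (1·√S) = 0.029 × 5.37 / (√0.01299) = 1.367.
At y = 0.697 m: A R^(2/3) = 0.5223 — low.
At y = 1.21 m: A R^(2/3) = 2.274 — high.
At y = 1 m: A R^(2/3) = 1.368 — close enough.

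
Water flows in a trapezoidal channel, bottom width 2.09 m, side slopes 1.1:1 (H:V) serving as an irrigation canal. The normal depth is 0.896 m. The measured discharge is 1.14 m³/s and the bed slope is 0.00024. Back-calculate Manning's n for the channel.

With bottom width b = 2.09 m and side slope z = 1.1: A = (b + zy)y = (2.09 + 1.1×0.896)×0.896 = 2.756 m²; P = b + 2y√(1+z²) = 2.09 + 2×0.896×1.487 = 4.754 m.
Hydraulic radius R = A/P = 2.756/4.754 = 0.5797 m.
Rearranging Manning's equation: n = (1/Q) A R^(2/3) S^(1/2) = (1/1.14) × 2.756 × 0.5797^(2/3) × √0.00024 = 0.026.

n = 0.026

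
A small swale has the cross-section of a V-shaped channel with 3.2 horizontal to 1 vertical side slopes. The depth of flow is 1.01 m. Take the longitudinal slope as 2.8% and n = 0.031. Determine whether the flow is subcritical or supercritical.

supercritical

For a triangular section with side slope z = 3.2: A = zy² = 3.2×1.01² = 3.264 m²; P = 2y√(1+z²) = 2×1.01×3.353 = 6.772 m.
Hydraulic radius R = A/P = 3.264/6.772 = 0.482 m.
V = (1/n) R^(2/3) √S = (1/0.031) × 0.482^(2/3) × √0.028 = 3.318 m/s. Hydraulic depth D_h = A/T = 3.264/6.464 = 0.505 m.
Froude number Fr = V/√(g·D_h) = 3.318/√(9.81×0.505) = 1.49, which is greater than 1, so the flow is supercritical.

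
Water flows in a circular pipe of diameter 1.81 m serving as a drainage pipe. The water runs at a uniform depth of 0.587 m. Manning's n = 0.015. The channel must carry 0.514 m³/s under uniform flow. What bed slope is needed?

S = 0.000499

For a circular section of diameter D = 1.81 m at depth y = 0.587 m, the central angle is θ = 2 arccos(1 − 2y/D) = 2.424 rad. Then A = (D²/8)(θ − sin θ) = 0.723 m² and P = Dθ/2 = 2.193 m.
Hydraulic radius R = A/P = 0.723/2.193 = 0.3297 m.
From Manning's equation, S = [nQ / (1 A R^(2/3))]² = [0.015 × 0.514 / (1 × 0.723 × 0.3297^(2/3))]² = 0.000499.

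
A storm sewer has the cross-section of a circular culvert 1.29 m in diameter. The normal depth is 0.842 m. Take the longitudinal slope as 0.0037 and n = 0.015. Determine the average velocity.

V = 2.1 m/s

For a circular section of diameter D = 1.29 m at depth y = 0.842 m, the central angle is θ = 2 arccos(1 − 2y/D) = 3.762 rad. Then A = (D²/8)(θ − sin θ) = 0.9036 m² and P = Dθ/2 = 2.427 m.
Hydraulic radius R = A/P = 0.9036/2.427 = 0.3724 m.
From Manning's equation, V = (1/n) R^(2/3) S^(1/2) = (1/0.015) × 0.3724^(2/3) × 0.0037^(1/2) = 2.1 m/s.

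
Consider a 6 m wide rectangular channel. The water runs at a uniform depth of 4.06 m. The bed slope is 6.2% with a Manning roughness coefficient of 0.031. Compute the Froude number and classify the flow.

Flow area A = b·y = 6 × 4.06 = 24.36 m². Wetted perimeter P = b + 2y = 6 + 2×4.06 = 14.12 m.
Hydraulic radius R = A/P = 24.36/14.12 = 1.725 m.
V = (1/n) R^(2/3) √S = (1/0.031) × 1.725^(2/3) × √0.062 = 11.55 m/s. Hydraulic depth D_h = A/T = 24.36/6 = 4.06 m.
Froude number Fr = V/√(g·D_h) = 11.55/√(9.81×4.06) = 1.83, which is greater than 1, so the flow is supercritical.

supercritical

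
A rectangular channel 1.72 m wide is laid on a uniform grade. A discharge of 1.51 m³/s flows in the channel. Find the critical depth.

y_c = 0.428 m

For a rectangular channel, critical depth y_c = (q²/g)^(1/3) where q = Q/b = 1.51/1.72 = 0.8779 m²/s.
So y_c = (0.8779²/9.81)^(1/3) = 0.428 m.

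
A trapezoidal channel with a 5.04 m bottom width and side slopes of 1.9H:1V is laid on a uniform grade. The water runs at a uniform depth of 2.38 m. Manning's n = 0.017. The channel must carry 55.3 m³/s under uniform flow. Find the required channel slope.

S = 0.001

With bottom width b = 5.04 m and side slope z = 1.9: A = (b + zy)y = (5.04 + 1.9×2.38)×2.38 = 22.76 m²; P = b + 2y√(1+z²) = 5.04 + 2×2.38×2.147 = 15.26 m.
Hydraulic radius R = A/P = 22.76/15.26 = 1.491 m.
From Manning's equation, S = [nQ / (1 A R^(2/3))]² = [0.017 × 55.3 / (1 × 22.76 × 1.491^(2/3))]² = 0.001.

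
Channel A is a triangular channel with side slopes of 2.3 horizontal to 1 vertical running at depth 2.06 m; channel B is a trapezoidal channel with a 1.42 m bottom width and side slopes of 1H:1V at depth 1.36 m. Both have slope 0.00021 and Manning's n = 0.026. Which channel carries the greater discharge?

Channel A: For a triangular section with side slope z = 2.3: A = zy² = 2.3×2.06² = 9.76 m²; P = 2y√(1+z²) = 2×2.06×2.508 = 10.33 m. Hydraulic radius R = A/P = 9.76/10.33 = 0.9446 m. Q_A = (1/0.026)·9.76·0.9446^(2/3)·√0.00021 = 5.237 m³/s.
Channel B: With bottom width b = 1.42 m and side slope z = 1: A = (b + zy)y = (1.42 + 1×1.36)×1.36 = 3.781 m²; P = b + 2y√(1+z²) = 1.42 + 2×1.36×1.414 = 5.267 m. Hydraulic radius R = A/P = 3.781/5.267 = 0.7179 m. Q_B = (1/0.026)·3.781·0.7179^(2/3)·√0.00021 = 1.689 m³/s.
Q_A = 5.237 m³/s vs Q_B = 1.689 m³/s, so channel A carries more.

channel A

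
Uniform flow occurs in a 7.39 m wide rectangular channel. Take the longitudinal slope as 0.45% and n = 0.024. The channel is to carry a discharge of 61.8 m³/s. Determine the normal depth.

y_n = 2.35 m

Manning's equation rearranged: A R^(2/3) = nQ / (1·√S) = 0.024 × 61.8 / (√0.0045) = 22.11.
Try y = 2.76 m: A R^(2/3) = 27.67 — too large.
Try y = 2.35 m: A R^(2/3) = 22.11 — ≈ 22.11.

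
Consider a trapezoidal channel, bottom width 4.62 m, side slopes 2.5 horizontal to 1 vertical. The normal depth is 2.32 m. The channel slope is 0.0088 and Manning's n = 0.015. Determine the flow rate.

With bottom width b = 4.62 m and side slope z = 2.5: A = (b + zy)y = (4.62 + 2.5×2.32)×2.32 = 24.17 m²; P = b + 2y√(1+z²) = 4.62 + 2×2.32×2.693 = 17.11 m.
Hydraulic radius R = A/P = 24.17/17.11 = 1.413 m.
Manning's equation: Q = (1/n) A R^(2/3) S^(1/2) = (1/0.015) × 24.17 × 1.413^(2/3) × 0.0088^(1/2) = 190 m³/s.

Q = 190 m³/s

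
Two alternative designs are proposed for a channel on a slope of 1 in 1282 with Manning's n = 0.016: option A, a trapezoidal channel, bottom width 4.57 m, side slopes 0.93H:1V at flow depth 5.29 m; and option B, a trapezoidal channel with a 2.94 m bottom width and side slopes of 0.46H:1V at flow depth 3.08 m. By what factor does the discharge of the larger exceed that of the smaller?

Channel A: With bottom width b = 4.57 m and side slope z = 0.93: A = (b + zy)y = (4.57 + 0.93×5.29)×5.29 = 50.2 m²; P = b + 2y√(1+z²) = 4.57 + 2×5.29×1.366 = 19.02 m. Hydraulic radius R = A/P = 50.2/19.02 = 2.64 m. Q_A = (1/0.016)·50.2·2.64^(2/3)·√0.00078 = 167.4 m³/s.
Channel B: With bottom width b = 2.94 m and side slope z = 0.46: A = (b + zy)y = (2.94 + 0.46×3.08)×3.08 = 13.42 m²; P = b + 2y√(1+z²) = 2.94 + 2×3.08×1.101 = 9.72 m. Hydraulic radius R = A/P = 13.42/9.72 = 1.38 m. Q_B = (1/0.016)·13.42·1.38^(2/3)·√0.00078 = 29.04 m³/s.
The larger discharge is 167.4 m³/s and the smaller is 29.04 m³/s; the ratio is 5.76.

5.76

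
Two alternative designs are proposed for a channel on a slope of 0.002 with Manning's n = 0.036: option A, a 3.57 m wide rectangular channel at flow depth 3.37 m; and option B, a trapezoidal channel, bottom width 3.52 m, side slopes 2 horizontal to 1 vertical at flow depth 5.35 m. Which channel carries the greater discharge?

Channel A: Flow area A = b·y = 3.57 × 3.37 = 12.03 m². Wetted perimeter P = b + 2y = 3.57 + 2×3.37 = 10.31 m. Hydraulic radius R = A/P = 12.03/10.31 = 1.167 m. Q_A = (1/0.036)·12.03·1.167^(2/3)·√0.002 = 16.57 m³/s.
Channel B: With bottom width b = 3.52 m and side slope z = 2: A = (b + zy)y = (3.52 + 2×5.35)×5.35 = 76.08 m²; P = b + 2y√(1+z²) = 3.52 + 2×5.35×2.236 = 27.45 m. Hydraulic radius R = A/P = 76.08/27.45 = 2.772 m. Q_B = (1/0.036)·76.08·2.772^(2/3)·√0.002 = 186.5 m³/s.
Q_A = 16.57 m³/s vs Q_B = 186.5 m³/s, so channel B carries more.

channel B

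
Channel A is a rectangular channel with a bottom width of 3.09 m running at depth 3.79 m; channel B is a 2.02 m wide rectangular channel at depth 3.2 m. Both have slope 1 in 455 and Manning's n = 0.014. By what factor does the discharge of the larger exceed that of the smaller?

2.3

Channel A: Flow area A = b·y = 3.09 × 3.79 = 11.71 m². Wetted perimeter P = b + 2y = 3.09 + 2×3.79 = 10.67 m. Hydraulic radius R = A/P = 11.71/10.67 = 1.098 m. Q_A = (1/0.014)·11.71·1.098^(2/3)·√0.002198 = 41.73 m³/s.
Channel B: Flow area A = b·y = 2.02 × 3.2 = 6.464 m². Wetted perimeter P = b + 2y = 2.02 + 2×3.2 = 8.42 m. Hydraulic radius R = A/P = 6.464/8.42 = 0.7677 m. Q_B = (1/0.014)·6.464·0.7677^(2/3)·√0.002198 = 18.15 m³/s.
The larger discharge is 41.73 m³/s and the smaller is 18.15 m³/s; the ratio is 2.3.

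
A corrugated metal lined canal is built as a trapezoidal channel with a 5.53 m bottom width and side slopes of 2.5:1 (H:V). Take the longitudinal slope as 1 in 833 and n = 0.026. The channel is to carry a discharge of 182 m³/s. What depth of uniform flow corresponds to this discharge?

y_n = 4.44 m

Manning's equation rearranged: A R^(2/3) = nQ / (1·√S) = 0.026 × 182 / (√0.0012) = 136.6.
Trying y = 3.45 m: A R^(2/3) = 78.18 — short.
Trying y = 4.89 m: A R^(2/3) = 169.4 — over.
Trying y = 4.44 m: A R^(2/3) = 136.3 — ≈ 136.6.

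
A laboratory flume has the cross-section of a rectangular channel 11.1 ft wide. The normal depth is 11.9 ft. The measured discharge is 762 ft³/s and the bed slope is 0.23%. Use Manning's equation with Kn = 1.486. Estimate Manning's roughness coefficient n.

Flow area A = b·y = 11.1 × 11.9 = 132.1 ft². Wetted perimeter P = b + 2y = 11.1 + 2×11.9 = 34.9 ft.
Hydraulic radius R = A/P = 132.1/34.9 = 3.785 ft.
Rearranging Manning's equation: n = (1.486/Q) A R^(2/3) S^(1/2) = (1.486/762) × 132.1 × 3.785^(2/3) × √0.0023 = 0.03.

n = 0.03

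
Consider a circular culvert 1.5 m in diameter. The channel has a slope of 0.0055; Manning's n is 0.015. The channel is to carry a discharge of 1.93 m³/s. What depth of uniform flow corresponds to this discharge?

Manning's equation rearranged: A R^(2/3) = nQ / (1·√S) = 0.015 × 1.93 / (√0.0055) = 0.3904.
Trying y = 0.592 m: A R^(2/3) = 0.3022 — low.
Trying y = 0.816 m: A R^(2/3) = 0.5287 — high.
Trying y = 0.683 m: A R^(2/3) = 0.3908 — matches.

y_n = 0.683 m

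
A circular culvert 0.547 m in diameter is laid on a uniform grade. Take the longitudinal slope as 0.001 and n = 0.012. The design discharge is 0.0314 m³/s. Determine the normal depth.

Manning's equation rearranged: A R^(2/3) = nQ / (1·√S) = 0.012 × 0.0314 / (√0.001) = 0.01192.
At y = 0.176 m: A R^(2/3) = 0.01398 — over.
At y = 0.141 m: A R^(2/3) = 0.009078 — short.
At y = 0.162 m: A R^(2/3) = 0.01191 — close enough.

y_n = 0.162 m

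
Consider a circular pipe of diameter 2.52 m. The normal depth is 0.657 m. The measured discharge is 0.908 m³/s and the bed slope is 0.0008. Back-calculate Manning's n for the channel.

n = 0.017

For a circular section of diameter D = 2.52 m at depth y = 0.657 m, the central angle is θ = 2 arccos(1 − 2y/D) = 2.144 rad. Then A = (D²/8)(θ − sin θ) = 1.034 m² and P = Dθ/2 = 2.701 m.
Hydraulic radius R = A/P = 1.034/2.701 = 0.383 m.
Rearranging Manning's equation: n = (1/Q) A R^(2/3) S^(1/2) = (1/0.908) × 1.034 × 0.383^(2/3) × √0.0008 = 0.017.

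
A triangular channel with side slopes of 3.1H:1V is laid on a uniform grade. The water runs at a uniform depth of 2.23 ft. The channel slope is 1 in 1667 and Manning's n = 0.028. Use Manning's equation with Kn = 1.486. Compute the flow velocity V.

For a triangular section with side slope z = 3.1: A = zy² = 3.1×2.23² = 15.42 ft²; P = 2y√(1+z²) = 2×2.23×3.257 = 14.53 ft.
Hydraulic radius R = A/P = 15.42/14.53 = 1.061 ft.
From Manning's equation, V = (1.486/n) R^(2/3) S^(1/2) = (1.486/0.028) × 1.061^(2/3) × 0.0005999^(1/2) = 1.35 ft/s.

V = 1.35 ft/s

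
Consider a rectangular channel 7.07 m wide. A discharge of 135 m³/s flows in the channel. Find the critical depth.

For a rectangular channel, critical depth y_c = (q²/g)^(1/3) where q = Q/b = 135/7.07 = 19.09 m²/s.
So y_c = (19.09²/9.81)^(1/3) = 3.34 m.

y_c = 3.34 m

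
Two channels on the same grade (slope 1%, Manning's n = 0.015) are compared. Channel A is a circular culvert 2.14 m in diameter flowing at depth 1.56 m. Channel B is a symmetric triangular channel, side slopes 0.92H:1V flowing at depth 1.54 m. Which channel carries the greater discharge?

Channel A: For a circular section of diameter D = 2.14 m at depth y = 1.56 m, the central angle is θ = 2 arccos(1 − 2y/D) = 4.093 rad. Then A = (D²/8)(θ − sin θ) = 2.809 m² and P = Dθ/2 = 4.379 m. Hydraulic radius R = A/P = 2.809/4.379 = 0.6414 m. Q_A = (1/0.015)·2.809·0.6414^(2/3)·√0.01 = 13.93 m³/s.
Channel B: For a triangular section with side slope z = 0.92: A = zy² = 0.92×1.54² = 2.182 m²; P = 2y√(1+z²) = 2×1.54×1.359 = 4.185 m. Hydraulic radius R = A/P = 2.182/4.185 = 0.5213 m. Q_B = (1/0.015)·2.182·0.5213^(2/3)·√0.01 = 9.422 m³/s.
Q_A = 13.93 m³/s vs Q_B = 9.422 m³/s, so channel A carries more.

channel A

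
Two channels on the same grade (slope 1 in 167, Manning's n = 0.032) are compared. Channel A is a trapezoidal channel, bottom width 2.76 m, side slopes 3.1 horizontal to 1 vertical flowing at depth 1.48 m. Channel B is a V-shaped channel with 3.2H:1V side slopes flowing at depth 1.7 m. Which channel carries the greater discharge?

Channel A: With bottom width b = 2.76 m and side slope z = 3.1: A = (b + zy)y = (2.76 + 3.1×1.48)×1.48 = 10.88 m²; P = b + 2y√(1+z²) = 2.76 + 2×1.48×3.257 = 12.4 m. Hydraulic radius R = A/P = 10.88/12.4 = 0.8769 m. Q_A = (1/0.032)·10.88·0.8769^(2/3)·√0.005988 = 24.09 m³/s.
Channel B: For a triangular section with side slope z = 3.2: A = zy² = 3.2×1.7² = 9.248 m²; P = 2y√(1+z²) = 2×1.7×3.353 = 11.4 m. Hydraulic radius R = A/P = 9.248/11.4 = 0.8113 m. Q_B = (1/0.032)·9.248·0.8113^(2/3)·√0.005988 = 19.45 m³/s.
Q_A = 24.09 m³/s vs Q_B = 19.45 m³/s, so channel A carries more.

channel A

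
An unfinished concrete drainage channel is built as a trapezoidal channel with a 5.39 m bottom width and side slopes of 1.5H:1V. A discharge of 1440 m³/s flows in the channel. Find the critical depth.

At critical depth, Q² T / (g A³) = 1, i.e. A³/T = Q²/g = 1440²/9.81 = 211400.
Try y = 11.7 m: A³/T = 477500 — high.
Try y = 8.34 m: A³/T = 109400 — low.
Try y = 9.72 m: A³/T = 211700 — matches.

y_c = 9.72 m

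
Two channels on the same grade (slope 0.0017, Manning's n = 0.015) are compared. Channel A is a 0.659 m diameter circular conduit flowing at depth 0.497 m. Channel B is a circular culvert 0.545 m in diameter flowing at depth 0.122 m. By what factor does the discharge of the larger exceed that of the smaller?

Channel A: For a circular section of diameter D = 0.659 m at depth y = 0.497 m, the central angle is θ = 2 arccos(1 − 2y/D) = 4.208 rad. Then A = (D²/8)(θ − sin θ) = 0.276 m² and P = Dθ/2 = 1.387 m. Hydraulic radius R = A/P = 0.276/1.387 = 0.199 m. Q_A = (1/0.015)·0.276·0.199^(2/3)·√0.0017 = 0.2586 m³/s.
Channel B: For a circular section of diameter D = 0.545 m at depth y = 0.122 m, the central angle is θ = 2 arccos(1 − 2y/D) = 1.971 rad. Then A = (D²/8)(θ − sin θ) = 0.039 m² and P = Dθ/2 = 0.5372 m. Hydraulic radius R = A/P = 0.039/0.5372 = 0.07261 m. Q_B = (1/0.015)·0.039·0.07261^(2/3)·√0.0017 = 0.01866 m³/s.
The larger discharge is 0.2586 m³/s and the smaller is 0.01866 m³/s; the ratio is 13.9.

13.9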